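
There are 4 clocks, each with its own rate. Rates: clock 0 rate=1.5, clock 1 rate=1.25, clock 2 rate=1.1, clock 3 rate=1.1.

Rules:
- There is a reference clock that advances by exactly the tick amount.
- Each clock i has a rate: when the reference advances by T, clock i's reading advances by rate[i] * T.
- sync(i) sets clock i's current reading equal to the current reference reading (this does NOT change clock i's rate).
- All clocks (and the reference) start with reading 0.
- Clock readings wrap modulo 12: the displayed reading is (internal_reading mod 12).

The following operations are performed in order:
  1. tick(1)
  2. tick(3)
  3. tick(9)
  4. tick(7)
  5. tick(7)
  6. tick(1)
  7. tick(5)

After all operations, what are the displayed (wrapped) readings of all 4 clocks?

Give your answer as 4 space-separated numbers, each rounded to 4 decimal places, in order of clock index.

Answer: 1.5000 5.2500 0.3000 0.3000

Derivation:
After op 1 tick(1): ref=1.0000 raw=[1.5000 1.2500 1.1000 1.1000]
After op 2 tick(3): ref=4.0000 raw=[6.0000 5.0000 4.4000 4.4000]
After op 3 tick(9): ref=13.0000 raw=[19.5000 16.2500 14.3000 14.3000]
After op 4 tick(7): ref=20.0000 raw=[30.0000 25.0000 22.0000 22.0000]
After op 5 tick(7): ref=27.0000 raw=[40.5000 33.7500 29.7000 29.7000]
After op 6 tick(1): ref=28.0000 raw=[42.0000 35.0000 30.8000 30.8000]
After op 7 tick(5): ref=33.0000 raw=[49.5000 41.2500 36.3000 36.3000]
Wrap final raw readings (mod 12): 49.5000 mod 12 = 1.5000; 41.2500 mod 12 = 5.2500; 36.3000 mod 12 = 0.3000; 36.3000 mod 12 = 0.3000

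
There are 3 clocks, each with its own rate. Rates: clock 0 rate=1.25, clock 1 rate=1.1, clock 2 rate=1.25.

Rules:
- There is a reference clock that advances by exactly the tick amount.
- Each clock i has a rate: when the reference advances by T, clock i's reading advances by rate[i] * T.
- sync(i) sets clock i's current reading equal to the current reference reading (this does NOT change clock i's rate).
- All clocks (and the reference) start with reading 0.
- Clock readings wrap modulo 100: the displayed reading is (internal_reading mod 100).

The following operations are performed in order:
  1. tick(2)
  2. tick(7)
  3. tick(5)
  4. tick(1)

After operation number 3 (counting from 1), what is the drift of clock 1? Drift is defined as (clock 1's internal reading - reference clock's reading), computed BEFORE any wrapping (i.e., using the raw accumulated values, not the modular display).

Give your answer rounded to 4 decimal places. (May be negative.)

Answer: 1.4000

Derivation:
After op 1 tick(2): ref=2.0000 raw=[2.5000 2.2000 2.5000]
After op 2 tick(7): ref=9.0000 raw=[11.2500 9.9000 11.2500]
After op 3 tick(5): ref=14.0000 raw=[17.5000 15.4000 17.5000]
Drift of clock 1 after op 3: 15.4000 - 14.0000 = 1.4000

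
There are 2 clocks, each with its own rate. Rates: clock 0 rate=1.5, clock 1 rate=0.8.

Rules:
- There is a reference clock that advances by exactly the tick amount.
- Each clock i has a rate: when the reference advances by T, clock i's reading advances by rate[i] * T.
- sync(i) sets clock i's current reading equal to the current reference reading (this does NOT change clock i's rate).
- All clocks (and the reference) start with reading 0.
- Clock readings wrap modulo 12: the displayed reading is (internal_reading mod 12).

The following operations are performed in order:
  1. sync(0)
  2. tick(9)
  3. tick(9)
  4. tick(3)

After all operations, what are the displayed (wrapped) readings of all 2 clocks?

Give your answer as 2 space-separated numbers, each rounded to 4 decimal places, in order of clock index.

After op 1 sync(0): ref=0.0000 raw=[0.0000 0.0000]
After op 2 tick(9): ref=9.0000 raw=[13.5000 7.2000]
After op 3 tick(9): ref=18.0000 raw=[27.0000 14.4000]
After op 4 tick(3): ref=21.0000 raw=[31.5000 16.8000]
Wrap final raw readings (mod 12): 31.5000 mod 12 = 7.5000; 16.8000 mod 12 = 4.8000

Answer: 7.5000 4.8000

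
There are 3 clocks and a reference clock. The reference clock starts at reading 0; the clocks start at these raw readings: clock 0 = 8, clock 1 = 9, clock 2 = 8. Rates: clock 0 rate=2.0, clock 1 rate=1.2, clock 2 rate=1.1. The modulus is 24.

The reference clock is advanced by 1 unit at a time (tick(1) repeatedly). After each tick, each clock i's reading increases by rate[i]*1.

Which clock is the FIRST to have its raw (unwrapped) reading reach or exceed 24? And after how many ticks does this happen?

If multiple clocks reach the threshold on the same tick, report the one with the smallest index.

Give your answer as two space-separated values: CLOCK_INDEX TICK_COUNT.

Answer: 0 8

Derivation:
clock 0: start=8, rate=2.0, needs 24-8 = 16; ticks = ceil(16/2.0) = ceil(8.0000) = 8; reading at tick 8 = 8 + 2.0*8 = 24.0000
clock 1: start=9, rate=1.2, needs 24-9 = 15; ticks = ceil(15/1.2) = ceil(12.5000) = 13; reading at tick 13 = 9 + 1.2*13 = 24.6000
clock 2: start=8, rate=1.1, needs 24-8 = 16; ticks = ceil(16/1.1) = ceil(14.5455) = 15; reading at tick 15 = 8 + 1.1*15 = 24.5000
Minimum tick count = 8; winners = [0]; smallest index = 0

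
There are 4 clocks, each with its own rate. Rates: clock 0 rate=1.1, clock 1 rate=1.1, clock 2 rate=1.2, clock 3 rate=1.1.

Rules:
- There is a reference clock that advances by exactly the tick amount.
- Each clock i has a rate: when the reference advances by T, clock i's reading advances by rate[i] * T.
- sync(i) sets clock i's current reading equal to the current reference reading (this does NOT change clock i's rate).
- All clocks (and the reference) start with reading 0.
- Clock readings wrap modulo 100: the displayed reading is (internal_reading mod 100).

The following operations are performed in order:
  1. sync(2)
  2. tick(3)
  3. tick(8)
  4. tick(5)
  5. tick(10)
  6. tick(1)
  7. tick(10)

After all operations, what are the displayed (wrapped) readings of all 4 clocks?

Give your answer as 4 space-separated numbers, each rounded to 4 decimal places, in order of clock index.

After op 1 sync(2): ref=0.0000 raw=[0.0000 0.0000 0.0000 0.0000]
After op 2 tick(3): ref=3.0000 raw=[3.3000 3.3000 3.6000 3.3000]
After op 3 tick(8): ref=11.0000 raw=[12.1000 12.1000 13.2000 12.1000]
After op 4 tick(5): ref=16.0000 raw=[17.6000 17.6000 19.2000 17.6000]
After op 5 tick(10): ref=26.0000 raw=[28.6000 28.6000 31.2000 28.6000]
After op 6 tick(1): ref=27.0000 raw=[29.7000 29.7000 32.4000 29.7000]
After op 7 tick(10): ref=37.0000 raw=[40.7000 40.7000 44.4000 40.7000]
Wrap final raw readings (mod 100): 40.7000 mod 100 = 40.7000; 40.7000 mod 100 = 40.7000; 44.4000 mod 100 = 44.4000; 40.7000 mod 100 = 40.7000

Answer: 40.7000 40.7000 44.4000 40.7000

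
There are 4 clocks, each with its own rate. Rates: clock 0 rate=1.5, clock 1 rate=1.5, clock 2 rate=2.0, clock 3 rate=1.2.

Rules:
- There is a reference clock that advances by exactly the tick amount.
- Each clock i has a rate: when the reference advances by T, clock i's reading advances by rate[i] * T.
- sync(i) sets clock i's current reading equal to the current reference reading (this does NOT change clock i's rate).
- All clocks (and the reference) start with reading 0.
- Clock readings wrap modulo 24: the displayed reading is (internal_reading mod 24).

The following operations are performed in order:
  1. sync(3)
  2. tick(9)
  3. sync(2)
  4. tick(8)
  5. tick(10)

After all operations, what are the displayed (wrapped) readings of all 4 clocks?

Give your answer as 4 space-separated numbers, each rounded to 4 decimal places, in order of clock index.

After op 1 sync(3): ref=0.0000 raw=[0.0000 0.0000 0.0000 0.0000]
After op 2 tick(9): ref=9.0000 raw=[13.5000 13.5000 18.0000 10.8000]
After op 3 sync(2): ref=9.0000 raw=[13.5000 13.5000 9.0000 10.8000]
After op 4 tick(8): ref=17.0000 raw=[25.5000 25.5000 25.0000 20.4000]
After op 5 tick(10): ref=27.0000 raw=[40.5000 40.5000 45.0000 32.4000]
Wrap final raw readings (mod 24): 40.5000 mod 24 = 16.5000; 40.5000 mod 24 = 16.5000; 45.0000 mod 24 = 21.0000; 32.4000 mod 24 = 8.4000

Answer: 16.5000 16.5000 21.0000 8.4000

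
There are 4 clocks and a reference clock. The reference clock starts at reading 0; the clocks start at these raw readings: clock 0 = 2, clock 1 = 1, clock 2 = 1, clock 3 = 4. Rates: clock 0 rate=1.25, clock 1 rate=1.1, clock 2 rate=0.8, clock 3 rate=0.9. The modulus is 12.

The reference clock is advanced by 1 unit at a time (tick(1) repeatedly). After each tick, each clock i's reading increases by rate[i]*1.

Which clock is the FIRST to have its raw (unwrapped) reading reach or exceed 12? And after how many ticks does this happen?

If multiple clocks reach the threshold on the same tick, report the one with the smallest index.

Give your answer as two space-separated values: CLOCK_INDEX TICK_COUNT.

clock 0: start=2, rate=1.25, needs 12-2 = 10; ticks = ceil(10/1.25) = ceil(8.0000) = 8; reading at tick 8 = 2 + 1.25*8 = 12.0000
clock 1: start=1, rate=1.1, needs 12-1 = 11; ticks = ceil(11/1.1) = ceil(10.0000) = 10; reading at tick 10 = 1 + 1.1*10 = 12.0000
clock 2: start=1, rate=0.8, needs 12-1 = 11; ticks = ceil(11/0.8) = ceil(13.7500) = 14; reading at tick 14 = 1 + 0.8*14 = 12.2000
clock 3: start=4, rate=0.9, needs 12-4 = 8; ticks = ceil(8/0.9) = ceil(8.8889) = 9; reading at tick 9 = 4 + 0.9*9 = 12.1000
Minimum tick count = 8; winners = [0]; smallest index = 0

Answer: 0 8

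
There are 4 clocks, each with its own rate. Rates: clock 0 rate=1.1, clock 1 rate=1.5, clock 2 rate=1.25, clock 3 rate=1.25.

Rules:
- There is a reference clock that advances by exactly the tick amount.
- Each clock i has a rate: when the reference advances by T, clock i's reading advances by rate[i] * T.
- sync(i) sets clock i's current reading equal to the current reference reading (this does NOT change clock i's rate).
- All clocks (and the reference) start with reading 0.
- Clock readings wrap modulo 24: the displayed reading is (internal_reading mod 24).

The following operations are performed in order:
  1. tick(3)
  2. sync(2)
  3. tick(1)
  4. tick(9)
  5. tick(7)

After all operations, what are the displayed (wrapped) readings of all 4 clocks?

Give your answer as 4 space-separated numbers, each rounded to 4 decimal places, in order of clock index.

Answer: 22.0000 6.0000 0.2500 1.0000

Derivation:
After op 1 tick(3): ref=3.0000 raw=[3.3000 4.5000 3.7500 3.7500]
After op 2 sync(2): ref=3.0000 raw=[3.3000 4.5000 3.0000 3.7500]
After op 3 tick(1): ref=4.0000 raw=[4.4000 6.0000 4.2500 5.0000]
After op 4 tick(9): ref=13.0000 raw=[14.3000 19.5000 15.5000 16.2500]
After op 5 tick(7): ref=20.0000 raw=[22.0000 30.0000 24.2500 25.0000]
Wrap final raw readings (mod 24): 22.0000 mod 24 = 22.0000; 30.0000 mod 24 = 6.0000; 24.2500 mod 24 = 0.2500; 25.0000 mod 24 = 1.0000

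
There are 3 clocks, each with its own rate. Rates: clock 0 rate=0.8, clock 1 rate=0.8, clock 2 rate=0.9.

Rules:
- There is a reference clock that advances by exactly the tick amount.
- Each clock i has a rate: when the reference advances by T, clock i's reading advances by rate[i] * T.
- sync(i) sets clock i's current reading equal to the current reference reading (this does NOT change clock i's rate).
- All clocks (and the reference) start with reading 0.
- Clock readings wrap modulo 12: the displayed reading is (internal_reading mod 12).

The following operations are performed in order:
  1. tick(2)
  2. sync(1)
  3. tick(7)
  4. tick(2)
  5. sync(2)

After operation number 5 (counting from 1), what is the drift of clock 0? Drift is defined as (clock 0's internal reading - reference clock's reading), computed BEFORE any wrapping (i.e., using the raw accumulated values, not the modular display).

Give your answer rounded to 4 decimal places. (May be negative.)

After op 1 tick(2): ref=2.0000 raw=[1.6000 1.6000 1.8000]
After op 2 sync(1): ref=2.0000 raw=[1.6000 2.0000 1.8000]
After op 3 tick(7): ref=9.0000 raw=[7.2000 7.6000 8.1000]
After op 4 tick(2): ref=11.0000 raw=[8.8000 9.2000 9.9000]
After op 5 sync(2): ref=11.0000 raw=[8.8000 9.2000 11.0000]
Drift of clock 0 after op 5: 8.8000 - 11.0000 = -2.2000

Answer: -2.2000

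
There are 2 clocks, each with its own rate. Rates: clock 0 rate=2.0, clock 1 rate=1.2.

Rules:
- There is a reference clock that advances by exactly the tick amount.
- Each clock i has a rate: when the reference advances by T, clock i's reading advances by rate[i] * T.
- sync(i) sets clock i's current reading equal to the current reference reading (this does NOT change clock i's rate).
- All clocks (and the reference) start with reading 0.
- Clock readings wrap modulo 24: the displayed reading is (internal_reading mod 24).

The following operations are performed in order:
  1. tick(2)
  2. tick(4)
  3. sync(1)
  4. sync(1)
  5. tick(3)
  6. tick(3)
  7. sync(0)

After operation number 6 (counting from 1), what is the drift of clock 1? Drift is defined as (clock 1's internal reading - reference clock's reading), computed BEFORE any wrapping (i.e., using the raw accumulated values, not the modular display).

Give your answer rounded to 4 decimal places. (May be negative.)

Answer: 1.2000

Derivation:
After op 1 tick(2): ref=2.0000 raw=[4.0000 2.4000]
After op 2 tick(4): ref=6.0000 raw=[12.0000 7.2000]
After op 3 sync(1): ref=6.0000 raw=[12.0000 6.0000]
After op 4 sync(1): ref=6.0000 raw=[12.0000 6.0000]
After op 5 tick(3): ref=9.0000 raw=[18.0000 9.6000]
After op 6 tick(3): ref=12.0000 raw=[24.0000 13.2000]
Drift of clock 1 after op 6: 13.2000 - 12.0000 = 1.2000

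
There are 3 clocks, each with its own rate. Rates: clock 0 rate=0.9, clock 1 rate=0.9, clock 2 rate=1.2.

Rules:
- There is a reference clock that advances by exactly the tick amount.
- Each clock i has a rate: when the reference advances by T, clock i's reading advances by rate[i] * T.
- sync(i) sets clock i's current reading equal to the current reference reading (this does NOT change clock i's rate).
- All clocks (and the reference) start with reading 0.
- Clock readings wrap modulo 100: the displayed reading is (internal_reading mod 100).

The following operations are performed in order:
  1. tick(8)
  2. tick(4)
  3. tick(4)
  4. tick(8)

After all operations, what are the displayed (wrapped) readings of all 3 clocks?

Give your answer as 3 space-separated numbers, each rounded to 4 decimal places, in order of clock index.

Answer: 21.6000 21.6000 28.8000

Derivation:
After op 1 tick(8): ref=8.0000 raw=[7.2000 7.2000 9.6000]
After op 2 tick(4): ref=12.0000 raw=[10.8000 10.8000 14.4000]
After op 3 tick(4): ref=16.0000 raw=[14.4000 14.4000 19.2000]
After op 4 tick(8): ref=24.0000 raw=[21.6000 21.6000 28.8000]
Wrap final raw readings (mod 100): 21.6000 mod 100 = 21.6000; 21.6000 mod 100 = 21.6000; 28.8000 mod 100 = 28.8000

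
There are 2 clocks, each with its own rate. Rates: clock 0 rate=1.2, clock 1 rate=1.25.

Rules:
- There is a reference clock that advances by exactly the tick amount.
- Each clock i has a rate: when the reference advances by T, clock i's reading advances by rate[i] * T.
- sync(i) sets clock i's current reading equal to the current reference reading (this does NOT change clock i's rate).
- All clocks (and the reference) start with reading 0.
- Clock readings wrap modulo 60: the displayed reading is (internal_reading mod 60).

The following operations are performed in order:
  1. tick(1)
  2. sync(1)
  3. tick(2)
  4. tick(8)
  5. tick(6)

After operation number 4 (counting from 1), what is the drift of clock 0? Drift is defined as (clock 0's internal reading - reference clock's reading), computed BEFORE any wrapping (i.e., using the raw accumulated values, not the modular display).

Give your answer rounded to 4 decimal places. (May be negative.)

After op 1 tick(1): ref=1.0000 raw=[1.2000 1.2500]
After op 2 sync(1): ref=1.0000 raw=[1.2000 1.0000]
After op 3 tick(2): ref=3.0000 raw=[3.6000 3.5000]
After op 4 tick(8): ref=11.0000 raw=[13.2000 13.5000]
Drift of clock 0 after op 4: 13.2000 - 11.0000 = 2.2000

Answer: 2.2000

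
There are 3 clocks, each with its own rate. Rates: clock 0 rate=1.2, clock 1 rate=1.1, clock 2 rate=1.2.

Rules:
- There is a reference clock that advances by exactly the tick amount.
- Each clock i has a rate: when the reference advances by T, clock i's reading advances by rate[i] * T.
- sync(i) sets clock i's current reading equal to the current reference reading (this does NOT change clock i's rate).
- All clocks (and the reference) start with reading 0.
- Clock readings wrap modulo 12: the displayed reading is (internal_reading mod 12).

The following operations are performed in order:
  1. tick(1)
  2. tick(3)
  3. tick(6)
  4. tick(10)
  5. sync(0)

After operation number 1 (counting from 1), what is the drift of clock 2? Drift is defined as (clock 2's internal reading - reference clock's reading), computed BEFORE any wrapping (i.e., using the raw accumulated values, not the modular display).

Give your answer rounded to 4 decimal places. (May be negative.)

Answer: 0.2000

Derivation:
After op 1 tick(1): ref=1.0000 raw=[1.2000 1.1000 1.2000]
Drift of clock 2 after op 1: 1.2000 - 1.0000 = 0.2000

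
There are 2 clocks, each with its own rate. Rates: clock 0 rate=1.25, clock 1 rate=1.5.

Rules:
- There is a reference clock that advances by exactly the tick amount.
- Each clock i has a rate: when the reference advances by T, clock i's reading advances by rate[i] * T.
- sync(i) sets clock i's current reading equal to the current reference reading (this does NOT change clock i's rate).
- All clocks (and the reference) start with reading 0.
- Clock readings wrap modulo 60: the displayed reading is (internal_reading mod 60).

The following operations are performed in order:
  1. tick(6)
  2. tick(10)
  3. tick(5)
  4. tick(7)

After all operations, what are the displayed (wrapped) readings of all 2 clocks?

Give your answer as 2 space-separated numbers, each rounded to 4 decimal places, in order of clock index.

Answer: 35.0000 42.0000

Derivation:
After op 1 tick(6): ref=6.0000 raw=[7.5000 9.0000]
After op 2 tick(10): ref=16.0000 raw=[20.0000 24.0000]
After op 3 tick(5): ref=21.0000 raw=[26.2500 31.5000]
After op 4 tick(7): ref=28.0000 raw=[35.0000 42.0000]
Wrap final raw readings (mod 60): 35.0000 mod 60 = 35.0000; 42.0000 mod 60 = 42.0000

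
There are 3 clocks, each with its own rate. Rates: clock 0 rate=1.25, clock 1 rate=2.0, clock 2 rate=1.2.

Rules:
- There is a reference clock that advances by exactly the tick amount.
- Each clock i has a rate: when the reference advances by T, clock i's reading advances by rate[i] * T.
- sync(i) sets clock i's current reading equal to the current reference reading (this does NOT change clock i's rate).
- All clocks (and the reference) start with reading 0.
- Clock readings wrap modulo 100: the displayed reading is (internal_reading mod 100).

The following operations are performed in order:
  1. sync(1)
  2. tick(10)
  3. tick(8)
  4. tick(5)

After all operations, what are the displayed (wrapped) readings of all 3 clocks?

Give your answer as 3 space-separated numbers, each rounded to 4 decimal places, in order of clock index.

After op 1 sync(1): ref=0.0000 raw=[0.0000 0.0000 0.0000]
After op 2 tick(10): ref=10.0000 raw=[12.5000 20.0000 12.0000]
After op 3 tick(8): ref=18.0000 raw=[22.5000 36.0000 21.6000]
After op 4 tick(5): ref=23.0000 raw=[28.7500 46.0000 27.6000]
Wrap final raw readings (mod 100): 28.7500 mod 100 = 28.7500; 46.0000 mod 100 = 46.0000; 27.6000 mod 100 = 27.6000

Answer: 28.7500 46.0000 27.6000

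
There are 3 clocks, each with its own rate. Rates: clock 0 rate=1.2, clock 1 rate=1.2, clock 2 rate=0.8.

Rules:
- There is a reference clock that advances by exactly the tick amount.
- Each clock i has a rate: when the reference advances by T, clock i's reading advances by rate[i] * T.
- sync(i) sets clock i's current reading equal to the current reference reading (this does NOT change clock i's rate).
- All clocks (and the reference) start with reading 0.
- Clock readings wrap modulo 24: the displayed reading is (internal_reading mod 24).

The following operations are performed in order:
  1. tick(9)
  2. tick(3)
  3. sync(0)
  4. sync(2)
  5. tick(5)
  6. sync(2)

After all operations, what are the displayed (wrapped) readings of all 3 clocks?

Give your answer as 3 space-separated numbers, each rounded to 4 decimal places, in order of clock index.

After op 1 tick(9): ref=9.0000 raw=[10.8000 10.8000 7.2000]
After op 2 tick(3): ref=12.0000 raw=[14.4000 14.4000 9.6000]
After op 3 sync(0): ref=12.0000 raw=[12.0000 14.4000 9.6000]
After op 4 sync(2): ref=12.0000 raw=[12.0000 14.4000 12.0000]
After op 5 tick(5): ref=17.0000 raw=[18.0000 20.4000 16.0000]
After op 6 sync(2): ref=17.0000 raw=[18.0000 20.4000 17.0000]
Wrap final raw readings (mod 24): 18.0000 mod 24 = 18.0000; 20.4000 mod 24 = 20.4000; 17.0000 mod 24 = 17.0000

Answer: 18.0000 20.4000 17.0000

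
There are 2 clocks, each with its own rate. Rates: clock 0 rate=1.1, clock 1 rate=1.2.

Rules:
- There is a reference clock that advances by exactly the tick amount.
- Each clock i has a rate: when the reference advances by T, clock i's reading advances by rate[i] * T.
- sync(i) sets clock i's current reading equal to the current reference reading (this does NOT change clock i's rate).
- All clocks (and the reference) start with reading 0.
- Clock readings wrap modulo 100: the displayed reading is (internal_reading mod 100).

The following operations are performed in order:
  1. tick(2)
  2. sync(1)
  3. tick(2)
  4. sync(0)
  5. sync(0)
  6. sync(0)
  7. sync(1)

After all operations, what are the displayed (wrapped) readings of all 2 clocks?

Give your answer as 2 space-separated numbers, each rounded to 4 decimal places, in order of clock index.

After op 1 tick(2): ref=2.0000 raw=[2.2000 2.4000]
After op 2 sync(1): ref=2.0000 raw=[2.2000 2.0000]
After op 3 tick(2): ref=4.0000 raw=[4.4000 4.4000]
After op 4 sync(0): ref=4.0000 raw=[4.0000 4.4000]
After op 5 sync(0): ref=4.0000 raw=[4.0000 4.4000]
After op 6 sync(0): ref=4.0000 raw=[4.0000 4.4000]
After op 7 sync(1): ref=4.0000 raw=[4.0000 4.0000]
Wrap final raw readings (mod 100): 4.0000 mod 100 = 4.0000; 4.0000 mod 100 = 4.0000

Answer: 4.0000 4.0000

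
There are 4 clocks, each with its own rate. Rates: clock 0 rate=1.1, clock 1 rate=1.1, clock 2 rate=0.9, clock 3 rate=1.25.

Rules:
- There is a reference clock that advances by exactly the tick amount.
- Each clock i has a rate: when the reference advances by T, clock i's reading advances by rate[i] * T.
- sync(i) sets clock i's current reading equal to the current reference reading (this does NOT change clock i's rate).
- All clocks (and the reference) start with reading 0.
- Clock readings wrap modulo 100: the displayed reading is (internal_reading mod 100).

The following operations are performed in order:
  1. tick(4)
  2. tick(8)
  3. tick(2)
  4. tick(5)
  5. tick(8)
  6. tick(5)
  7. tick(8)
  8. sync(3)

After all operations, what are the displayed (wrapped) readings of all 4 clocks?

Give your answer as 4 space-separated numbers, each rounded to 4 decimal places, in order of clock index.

After op 1 tick(4): ref=4.0000 raw=[4.4000 4.4000 3.6000 5.0000]
After op 2 tick(8): ref=12.0000 raw=[13.2000 13.2000 10.8000 15.0000]
After op 3 tick(2): ref=14.0000 raw=[15.4000 15.4000 12.6000 17.5000]
After op 4 tick(5): ref=19.0000 raw=[20.9000 20.9000 17.1000 23.7500]
After op 5 tick(8): ref=27.0000 raw=[29.7000 29.7000 24.3000 33.7500]
After op 6 tick(5): ref=32.0000 raw=[35.2000 35.2000 28.8000 40.0000]
After op 7 tick(8): ref=40.0000 raw=[44.0000 44.0000 36.0000 50.0000]
After op 8 sync(3): ref=40.0000 raw=[44.0000 44.0000 36.0000 40.0000]
Wrap final raw readings (mod 100): 44.0000 mod 100 = 44.0000; 44.0000 mod 100 = 44.0000; 36.0000 mod 100 = 36.0000; 40.0000 mod 100 = 40.0000

Answer: 44.0000 44.0000 36.0000 40.0000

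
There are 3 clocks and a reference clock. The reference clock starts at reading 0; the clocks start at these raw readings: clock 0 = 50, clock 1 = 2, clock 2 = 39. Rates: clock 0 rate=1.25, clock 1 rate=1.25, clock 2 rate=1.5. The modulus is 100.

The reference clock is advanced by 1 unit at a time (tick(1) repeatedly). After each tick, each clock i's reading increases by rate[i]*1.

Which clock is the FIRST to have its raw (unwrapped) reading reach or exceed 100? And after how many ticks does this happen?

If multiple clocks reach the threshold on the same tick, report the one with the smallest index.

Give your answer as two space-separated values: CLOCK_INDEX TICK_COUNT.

Answer: 0 40

Derivation:
clock 0: start=50, rate=1.25, needs 100-50 = 50; ticks = ceil(50/1.25) = ceil(40.0000) = 40; reading at tick 40 = 50 + 1.25*40 = 100.0000
clock 1: start=2, rate=1.25, needs 100-2 = 98; ticks = ceil(98/1.25) = ceil(78.4000) = 79; reading at tick 79 = 2 + 1.25*79 = 100.7500
clock 2: start=39, rate=1.5, needs 100-39 = 61; ticks = ceil(61/1.5) = ceil(40.6667) = 41; reading at tick 41 = 39 + 1.5*41 = 100.5000
Minimum tick count = 40; winners = [0]; smallest index = 0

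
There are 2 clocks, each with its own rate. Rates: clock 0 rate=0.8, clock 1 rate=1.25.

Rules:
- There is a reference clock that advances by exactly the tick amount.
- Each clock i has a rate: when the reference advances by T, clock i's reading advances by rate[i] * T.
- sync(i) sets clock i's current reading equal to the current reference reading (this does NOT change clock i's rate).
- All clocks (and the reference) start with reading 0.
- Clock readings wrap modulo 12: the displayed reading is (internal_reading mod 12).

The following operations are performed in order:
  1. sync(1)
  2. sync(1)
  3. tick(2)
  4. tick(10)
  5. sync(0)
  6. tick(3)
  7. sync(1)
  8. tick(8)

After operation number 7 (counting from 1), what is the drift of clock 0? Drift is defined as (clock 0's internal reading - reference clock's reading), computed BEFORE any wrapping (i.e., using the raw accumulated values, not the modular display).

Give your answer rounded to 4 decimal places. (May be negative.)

Answer: -0.6000

Derivation:
After op 1 sync(1): ref=0.0000 raw=[0.0000 0.0000]
After op 2 sync(1): ref=0.0000 raw=[0.0000 0.0000]
After op 3 tick(2): ref=2.0000 raw=[1.6000 2.5000]
After op 4 tick(10): ref=12.0000 raw=[9.6000 15.0000]
After op 5 sync(0): ref=12.0000 raw=[12.0000 15.0000]
After op 6 tick(3): ref=15.0000 raw=[14.4000 18.7500]
After op 7 sync(1): ref=15.0000 raw=[14.4000 15.0000]
Drift of clock 0 after op 7: 14.4000 - 15.0000 = -0.6000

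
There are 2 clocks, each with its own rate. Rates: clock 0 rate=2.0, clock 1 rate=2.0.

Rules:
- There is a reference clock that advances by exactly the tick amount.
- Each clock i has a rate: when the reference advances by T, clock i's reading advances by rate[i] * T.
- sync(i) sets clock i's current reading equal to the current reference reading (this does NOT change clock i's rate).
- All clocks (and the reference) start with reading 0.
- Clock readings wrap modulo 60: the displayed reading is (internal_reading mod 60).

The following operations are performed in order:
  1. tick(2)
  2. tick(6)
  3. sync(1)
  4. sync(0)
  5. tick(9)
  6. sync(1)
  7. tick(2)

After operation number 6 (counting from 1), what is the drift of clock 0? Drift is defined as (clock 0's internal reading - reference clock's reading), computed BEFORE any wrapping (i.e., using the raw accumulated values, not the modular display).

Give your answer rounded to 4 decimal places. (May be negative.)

Answer: 9.0000

Derivation:
After op 1 tick(2): ref=2.0000 raw=[4.0000 4.0000]
After op 2 tick(6): ref=8.0000 raw=[16.0000 16.0000]
After op 3 sync(1): ref=8.0000 raw=[16.0000 8.0000]
After op 4 sync(0): ref=8.0000 raw=[8.0000 8.0000]
After op 5 tick(9): ref=17.0000 raw=[26.0000 26.0000]
After op 6 sync(1): ref=17.0000 raw=[26.0000 17.0000]
Drift of clock 0 after op 6: 26.0000 - 17.0000 = 9.0000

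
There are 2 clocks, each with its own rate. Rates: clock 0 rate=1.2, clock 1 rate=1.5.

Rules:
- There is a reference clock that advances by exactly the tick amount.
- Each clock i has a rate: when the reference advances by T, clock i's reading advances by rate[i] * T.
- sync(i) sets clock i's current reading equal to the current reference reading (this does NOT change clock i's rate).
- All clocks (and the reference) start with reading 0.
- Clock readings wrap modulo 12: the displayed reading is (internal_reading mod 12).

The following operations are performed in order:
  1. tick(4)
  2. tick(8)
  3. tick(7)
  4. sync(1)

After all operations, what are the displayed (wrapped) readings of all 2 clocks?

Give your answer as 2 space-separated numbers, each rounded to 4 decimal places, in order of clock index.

After op 1 tick(4): ref=4.0000 raw=[4.8000 6.0000]
After op 2 tick(8): ref=12.0000 raw=[14.4000 18.0000]
After op 3 tick(7): ref=19.0000 raw=[22.8000 28.5000]
After op 4 sync(1): ref=19.0000 raw=[22.8000 19.0000]
Wrap final raw readings (mod 12): 22.8000 mod 12 = 10.8000; 19.0000 mod 12 = 7.0000

Answer: 10.8000 7.0000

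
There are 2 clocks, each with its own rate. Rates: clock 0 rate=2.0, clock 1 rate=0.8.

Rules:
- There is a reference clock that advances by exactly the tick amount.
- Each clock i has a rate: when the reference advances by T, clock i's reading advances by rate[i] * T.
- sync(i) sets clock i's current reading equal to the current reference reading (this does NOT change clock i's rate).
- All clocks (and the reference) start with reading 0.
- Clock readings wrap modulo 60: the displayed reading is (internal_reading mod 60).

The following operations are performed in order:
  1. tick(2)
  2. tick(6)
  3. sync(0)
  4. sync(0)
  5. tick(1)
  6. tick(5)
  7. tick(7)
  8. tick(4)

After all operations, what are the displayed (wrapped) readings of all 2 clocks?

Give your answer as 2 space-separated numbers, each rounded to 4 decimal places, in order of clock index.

After op 1 tick(2): ref=2.0000 raw=[4.0000 1.6000]
After op 2 tick(6): ref=8.0000 raw=[16.0000 6.4000]
After op 3 sync(0): ref=8.0000 raw=[8.0000 6.4000]
After op 4 sync(0): ref=8.0000 raw=[8.0000 6.4000]
After op 5 tick(1): ref=9.0000 raw=[10.0000 7.2000]
After op 6 tick(5): ref=14.0000 raw=[20.0000 11.2000]
After op 7 tick(7): ref=21.0000 raw=[34.0000 16.8000]
After op 8 tick(4): ref=25.0000 raw=[42.0000 20.0000]
Wrap final raw readings (mod 60): 42.0000 mod 60 = 42.0000; 20.0000 mod 60 = 20.0000

Answer: 42.0000 20.0000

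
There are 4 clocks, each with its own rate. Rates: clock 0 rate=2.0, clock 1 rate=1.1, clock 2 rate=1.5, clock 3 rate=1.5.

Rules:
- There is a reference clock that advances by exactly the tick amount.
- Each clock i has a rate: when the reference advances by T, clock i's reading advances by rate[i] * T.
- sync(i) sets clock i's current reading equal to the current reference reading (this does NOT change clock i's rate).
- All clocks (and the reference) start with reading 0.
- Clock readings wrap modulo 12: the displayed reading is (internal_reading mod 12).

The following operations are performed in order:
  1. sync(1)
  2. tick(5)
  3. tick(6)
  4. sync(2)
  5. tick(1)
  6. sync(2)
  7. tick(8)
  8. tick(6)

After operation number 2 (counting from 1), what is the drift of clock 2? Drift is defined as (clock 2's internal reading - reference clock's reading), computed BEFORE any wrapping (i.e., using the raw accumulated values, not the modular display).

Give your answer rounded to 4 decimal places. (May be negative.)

Answer: 2.5000

Derivation:
After op 1 sync(1): ref=0.0000 raw=[0.0000 0.0000 0.0000 0.0000]
After op 2 tick(5): ref=5.0000 raw=[10.0000 5.5000 7.5000 7.5000]
Drift of clock 2 after op 2: 7.5000 - 5.0000 = 2.5000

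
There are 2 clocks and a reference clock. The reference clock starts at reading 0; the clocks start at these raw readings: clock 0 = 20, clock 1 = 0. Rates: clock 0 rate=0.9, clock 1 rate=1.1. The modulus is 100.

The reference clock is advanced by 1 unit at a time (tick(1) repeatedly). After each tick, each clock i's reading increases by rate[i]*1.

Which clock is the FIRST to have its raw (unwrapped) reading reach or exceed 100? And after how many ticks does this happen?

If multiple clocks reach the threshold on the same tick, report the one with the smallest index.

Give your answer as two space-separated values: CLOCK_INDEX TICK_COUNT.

clock 0: start=20, rate=0.9, needs 100-20 = 80; ticks = ceil(80/0.9) = ceil(88.8889) = 89; reading at tick 89 = 20 + 0.9*89 = 100.1000
clock 1: start=0, rate=1.1, needs 100-0 = 100; ticks = ceil(100/1.1) = ceil(90.9091) = 91; reading at tick 91 = 0 + 1.1*91 = 100.1000
Minimum tick count = 89; winners = [0]; smallest index = 0

Answer: 0 89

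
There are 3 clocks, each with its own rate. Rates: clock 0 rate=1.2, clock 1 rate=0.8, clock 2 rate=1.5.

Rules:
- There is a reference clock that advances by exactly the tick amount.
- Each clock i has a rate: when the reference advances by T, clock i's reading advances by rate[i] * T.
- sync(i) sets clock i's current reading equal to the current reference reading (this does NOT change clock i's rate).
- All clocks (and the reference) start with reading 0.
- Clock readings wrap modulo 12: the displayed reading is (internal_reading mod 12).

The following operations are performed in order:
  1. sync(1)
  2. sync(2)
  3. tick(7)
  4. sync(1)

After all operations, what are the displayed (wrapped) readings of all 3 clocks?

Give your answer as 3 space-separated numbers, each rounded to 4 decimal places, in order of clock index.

Answer: 8.4000 7.0000 10.5000

Derivation:
After op 1 sync(1): ref=0.0000 raw=[0.0000 0.0000 0.0000]
After op 2 sync(2): ref=0.0000 raw=[0.0000 0.0000 0.0000]
After op 3 tick(7): ref=7.0000 raw=[8.4000 5.6000 10.5000]
After op 4 sync(1): ref=7.0000 raw=[8.4000 7.0000 10.5000]
Wrap final raw readings (mod 12): 8.4000 mod 12 = 8.4000; 7.0000 mod 12 = 7.0000; 10.5000 mod 12 = 10.5000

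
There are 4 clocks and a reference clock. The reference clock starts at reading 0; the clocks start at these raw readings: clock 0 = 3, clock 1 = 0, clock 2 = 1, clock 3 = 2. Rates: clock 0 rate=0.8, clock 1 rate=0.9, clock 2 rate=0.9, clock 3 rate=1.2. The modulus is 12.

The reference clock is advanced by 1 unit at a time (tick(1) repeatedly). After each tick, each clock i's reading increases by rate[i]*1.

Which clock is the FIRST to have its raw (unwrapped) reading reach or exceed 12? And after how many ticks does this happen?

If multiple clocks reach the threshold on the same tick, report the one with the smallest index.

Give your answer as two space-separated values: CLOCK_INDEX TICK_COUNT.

clock 0: start=3, rate=0.8, needs 12-3 = 9; ticks = ceil(9/0.8) = ceil(11.2500) = 12; reading at tick 12 = 3 + 0.8*12 = 12.6000
clock 1: start=0, rate=0.9, needs 12-0 = 12; ticks = ceil(12/0.9) = ceil(13.3333) = 14; reading at tick 14 = 0 + 0.9*14 = 12.6000
clock 2: start=1, rate=0.9, needs 12-1 = 11; ticks = ceil(11/0.9) = ceil(12.2222) = 13; reading at tick 13 = 1 + 0.9*13 = 12.7000
clock 3: start=2, rate=1.2, needs 12-2 = 10; ticks = ceil(10/1.2) = ceil(8.3333) = 9; reading at tick 9 = 2 + 1.2*9 = 12.8000
Minimum tick count = 9; winners = [3]; smallest index = 3

Answer: 3 9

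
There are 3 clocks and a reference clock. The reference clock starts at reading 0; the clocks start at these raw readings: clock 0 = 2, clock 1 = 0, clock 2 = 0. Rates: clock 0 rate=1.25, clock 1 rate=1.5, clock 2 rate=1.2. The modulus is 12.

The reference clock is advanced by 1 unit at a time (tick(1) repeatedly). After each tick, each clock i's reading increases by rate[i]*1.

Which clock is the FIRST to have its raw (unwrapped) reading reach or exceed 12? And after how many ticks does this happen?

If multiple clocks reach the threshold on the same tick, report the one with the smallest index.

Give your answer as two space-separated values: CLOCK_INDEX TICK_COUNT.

clock 0: start=2, rate=1.25, needs 12-2 = 10; ticks = ceil(10/1.25) = ceil(8.0000) = 8; reading at tick 8 = 2 + 1.25*8 = 12.0000
clock 1: start=0, rate=1.5, needs 12-0 = 12; ticks = ceil(12/1.5) = ceil(8.0000) = 8; reading at tick 8 = 0 + 1.5*8 = 12.0000
clock 2: start=0, rate=1.2, needs 12-0 = 12; ticks = ceil(12/1.2) = ceil(10.0000) = 10; reading at tick 10 = 0 + 1.2*10 = 12.0000
Minimum tick count = 8; winners = [0, 1]; smallest index = 0

Answer: 0 8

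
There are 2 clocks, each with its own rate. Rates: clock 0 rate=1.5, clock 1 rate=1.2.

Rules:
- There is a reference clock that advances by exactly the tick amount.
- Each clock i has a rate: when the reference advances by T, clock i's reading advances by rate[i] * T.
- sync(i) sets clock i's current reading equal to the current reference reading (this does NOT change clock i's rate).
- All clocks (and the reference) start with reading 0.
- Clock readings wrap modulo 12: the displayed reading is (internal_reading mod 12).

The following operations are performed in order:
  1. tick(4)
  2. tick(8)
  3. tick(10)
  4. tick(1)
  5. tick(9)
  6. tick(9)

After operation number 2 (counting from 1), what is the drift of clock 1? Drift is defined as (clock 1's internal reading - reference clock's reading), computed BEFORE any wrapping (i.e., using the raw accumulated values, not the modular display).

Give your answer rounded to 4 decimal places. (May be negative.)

Answer: 2.4000

Derivation:
After op 1 tick(4): ref=4.0000 raw=[6.0000 4.8000]
After op 2 tick(8): ref=12.0000 raw=[18.0000 14.4000]
Drift of clock 1 after op 2: 14.4000 - 12.0000 = 2.4000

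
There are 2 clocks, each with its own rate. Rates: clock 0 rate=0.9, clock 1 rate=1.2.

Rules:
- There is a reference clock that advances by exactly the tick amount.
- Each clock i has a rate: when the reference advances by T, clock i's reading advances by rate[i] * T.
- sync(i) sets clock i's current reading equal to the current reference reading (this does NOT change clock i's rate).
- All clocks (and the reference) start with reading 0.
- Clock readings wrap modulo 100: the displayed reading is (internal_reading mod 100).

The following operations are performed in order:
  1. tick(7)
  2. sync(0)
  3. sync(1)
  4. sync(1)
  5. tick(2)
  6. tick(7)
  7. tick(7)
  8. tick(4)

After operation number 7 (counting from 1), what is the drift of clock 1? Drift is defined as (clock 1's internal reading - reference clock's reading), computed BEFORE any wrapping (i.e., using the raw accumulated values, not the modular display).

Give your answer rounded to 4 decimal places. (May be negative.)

After op 1 tick(7): ref=7.0000 raw=[6.3000 8.4000]
After op 2 sync(0): ref=7.0000 raw=[7.0000 8.4000]
After op 3 sync(1): ref=7.0000 raw=[7.0000 7.0000]
After op 4 sync(1): ref=7.0000 raw=[7.0000 7.0000]
After op 5 tick(2): ref=9.0000 raw=[8.8000 9.4000]
After op 6 tick(7): ref=16.0000 raw=[15.1000 17.8000]
After op 7 tick(7): ref=23.0000 raw=[21.4000 26.2000]
Drift of clock 1 after op 7: 26.2000 - 23.0000 = 3.2000

Answer: 3.2000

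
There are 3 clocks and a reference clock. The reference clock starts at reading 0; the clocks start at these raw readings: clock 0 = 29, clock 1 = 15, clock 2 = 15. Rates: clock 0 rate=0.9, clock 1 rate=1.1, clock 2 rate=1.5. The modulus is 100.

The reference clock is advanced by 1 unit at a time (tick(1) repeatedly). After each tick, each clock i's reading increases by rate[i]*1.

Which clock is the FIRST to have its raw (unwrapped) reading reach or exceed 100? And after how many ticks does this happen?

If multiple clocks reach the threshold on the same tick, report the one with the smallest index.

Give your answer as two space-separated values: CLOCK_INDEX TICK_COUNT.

Answer: 2 57

Derivation:
clock 0: start=29, rate=0.9, needs 100-29 = 71; ticks = ceil(71/0.9) = ceil(78.8889) = 79; reading at tick 79 = 29 + 0.9*79 = 100.1000
clock 1: start=15, rate=1.1, needs 100-15 = 85; ticks = ceil(85/1.1) = ceil(77.2727) = 78; reading at tick 78 = 15 + 1.1*78 = 100.8000
clock 2: start=15, rate=1.5, needs 100-15 = 85; ticks = ceil(85/1.5) = ceil(56.6667) = 57; reading at tick 57 = 15 + 1.5*57 = 100.5000
Minimum tick count = 57; winners = [2]; smallest index = 2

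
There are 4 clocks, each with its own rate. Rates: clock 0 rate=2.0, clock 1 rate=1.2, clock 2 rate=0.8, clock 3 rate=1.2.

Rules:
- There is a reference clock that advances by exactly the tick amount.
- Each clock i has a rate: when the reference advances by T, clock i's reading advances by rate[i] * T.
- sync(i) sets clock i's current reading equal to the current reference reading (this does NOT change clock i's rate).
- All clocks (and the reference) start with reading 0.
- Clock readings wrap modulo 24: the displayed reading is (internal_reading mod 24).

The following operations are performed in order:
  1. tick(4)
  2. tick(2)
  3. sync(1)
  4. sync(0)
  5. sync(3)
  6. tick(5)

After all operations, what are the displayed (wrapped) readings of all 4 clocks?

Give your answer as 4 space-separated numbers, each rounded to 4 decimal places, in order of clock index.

Answer: 16.0000 12.0000 8.8000 12.0000

Derivation:
After op 1 tick(4): ref=4.0000 raw=[8.0000 4.8000 3.2000 4.8000]
After op 2 tick(2): ref=6.0000 raw=[12.0000 7.2000 4.8000 7.2000]
After op 3 sync(1): ref=6.0000 raw=[12.0000 6.0000 4.8000 7.2000]
After op 4 sync(0): ref=6.0000 raw=[6.0000 6.0000 4.8000 7.2000]
After op 5 sync(3): ref=6.0000 raw=[6.0000 6.0000 4.8000 6.0000]
After op 6 tick(5): ref=11.0000 raw=[16.0000 12.0000 8.8000 12.0000]
Wrap final raw readings (mod 24): 16.0000 mod 24 = 16.0000; 12.0000 mod 24 = 12.0000; 8.8000 mod 24 = 8.8000; 12.0000 mod 24 = 12.0000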